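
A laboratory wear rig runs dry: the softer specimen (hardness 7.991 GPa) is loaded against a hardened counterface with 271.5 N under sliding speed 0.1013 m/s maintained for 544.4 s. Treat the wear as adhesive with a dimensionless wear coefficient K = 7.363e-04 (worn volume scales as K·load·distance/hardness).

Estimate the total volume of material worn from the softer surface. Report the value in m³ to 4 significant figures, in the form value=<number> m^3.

The algebra carries full float precision; intermediate values are displayed rounded; rounded once at the end, at 4 significant figures.
Distance covered L = v·t = 0.1013 m/s × 544.4 s = 55.15 m.
Hardness H = 7.991 GPa = 7.991e+09 Pa.
Restated in SI base units: W = 271.5 N, H = 7.991e+09 Pa, K = 7.363e-04.
Archard relation: V = K·W·L/H = 7.363e-04 · 271.5 · 55.15 / 7.991e+09 = 1.380e-09 m³.

value=1.380e-09 m^3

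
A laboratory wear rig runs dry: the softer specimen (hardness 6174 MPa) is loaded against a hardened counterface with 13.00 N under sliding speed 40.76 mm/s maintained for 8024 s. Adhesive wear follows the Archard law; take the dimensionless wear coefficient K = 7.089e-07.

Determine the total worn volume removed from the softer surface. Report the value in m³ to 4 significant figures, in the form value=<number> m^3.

All working math runs at full precision — quoted intermediates are rounded. Rounded once at the end, at 4 significant digits.
Convert: Sliding speed v = 40.76 mm/s = 0.04076 m/s. Sliding distance L = v·t = 0.04076 m/s × 8024 s = 327.1 m.
Convert: Hardness H = 6174 MPa = 6.174e+09 Pa.
Collected in SI base units: W = 13.00 N, H = 6.174e+09 Pa, K = 7.089e-07.
Apply Archard: V = K·W·L/H = 7.089e-07 · 13.00 · 327.1 / 6.174e+09 = 4.882e-13 m³.

value=4.882e-13 m^3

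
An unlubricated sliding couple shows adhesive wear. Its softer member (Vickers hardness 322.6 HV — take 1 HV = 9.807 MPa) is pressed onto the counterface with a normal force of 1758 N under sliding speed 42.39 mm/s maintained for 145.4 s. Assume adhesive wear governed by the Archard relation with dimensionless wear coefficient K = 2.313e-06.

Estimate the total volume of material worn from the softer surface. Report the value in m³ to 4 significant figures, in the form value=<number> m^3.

value=7.922e-12 m^3

Intermediates are shown rounded, and the algebra maintains full float precision. Rounded once at the end: 4 significant figures.
Sliding speed v = 42.39 mm/s = 0.04239 m/s. Sliding distance L = v·t = 0.04239 m/s × 145.4 s = 6.164 m.
Hardness H = 322.6 HV × 9.807 MPa/HV = 3164 MPa = 3.164e+09 Pa.
Working in SI base units: W = 1758 N, H = 3.164e+09 Pa, K = 2.313e-06.
The Archard volume V = K·W·L/H = 2.313e-06 · 1758 · 6.164 / 3.164e+09 = 7.922e-12 m³.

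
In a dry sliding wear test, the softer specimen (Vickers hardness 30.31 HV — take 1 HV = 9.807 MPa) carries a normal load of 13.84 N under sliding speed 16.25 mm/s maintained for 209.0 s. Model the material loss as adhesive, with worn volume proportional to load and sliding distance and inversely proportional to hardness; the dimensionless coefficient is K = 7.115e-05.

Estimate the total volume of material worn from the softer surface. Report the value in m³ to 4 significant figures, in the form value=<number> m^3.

Displayed values are rounded — the algebra holds full float precision. Rounded once at the end, at four significant figures.
Sliding speed v = 16.25 mm/s = 0.01625 m/s. Total distance L = v·t = 0.01625 m/s × 209.0 s = 3.396 m.
Hardness H = 30.31 HV × 9.807 MPa/HV = 297.3 MPa = 2.973e+08 Pa.
In SI base units, W = 13.84 N, H = 2.973e+08 Pa, K = 7.115e-05.
By Archard's law, V = K·W·L/H = 7.115e-05 · 13.84 · 3.396 / 2.973e+08 = 1.125e-11 m³.

value=1.125e-11 m^3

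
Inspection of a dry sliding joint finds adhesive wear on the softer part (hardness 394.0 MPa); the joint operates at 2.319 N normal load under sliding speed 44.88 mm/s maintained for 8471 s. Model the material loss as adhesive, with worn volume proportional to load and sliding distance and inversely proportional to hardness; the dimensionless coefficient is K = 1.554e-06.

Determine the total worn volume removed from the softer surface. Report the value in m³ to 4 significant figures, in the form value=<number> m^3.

Intermediates appear rounded, and every step holds exact precision; a lone final rounding, at 4 significant figures.
Convert: Sliding speed v = 44.88 mm/s = 0.04488 m/s. Sliding distance L = v·t = 0.04488 m/s × 8471 s = 380.2 m.
Convert: Hardness H = 394.0 MPa = 3.940e+08 Pa.
Expressed in SI base units: W = 2.319 N, H = 3.940e+08 Pa, K = 1.554e-06.
Apply Archard: V = K·W·L/H = 1.554e-06 · 2.319 · 380.2 / 3.940e+08 = 3.477e-12 m³.

value=3.477e-12 m^3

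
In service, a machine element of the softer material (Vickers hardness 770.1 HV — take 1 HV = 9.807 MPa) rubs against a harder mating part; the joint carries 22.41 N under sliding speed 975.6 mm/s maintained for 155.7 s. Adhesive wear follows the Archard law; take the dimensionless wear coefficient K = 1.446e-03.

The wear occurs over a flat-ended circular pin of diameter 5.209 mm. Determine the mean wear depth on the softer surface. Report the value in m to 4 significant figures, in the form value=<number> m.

Intermediate values are displayed rounded — every step keeps exact precision — rounded once at the end to four significant figures.
Sliding speed v = 975.6 mm/s = 0.9756 m/s. Distance L = v·t = 0.9756 m/s × 155.7 s = 151.9 m.
Hardness H = 770.1 HV × 9.807 MPa/HV = 7552 MPa = 7.552e+09 Pa.
Pin diameter d = 5.209 mm = 0.005209 m. Contact area A = π·d²/4 = π·(0.005209 m)²/4 = 2.131e-05 m².
SI base units throughout: W = 22.41 N, H = 7.552e+09 Pa, K = 1.446e-03.
By Archard's law, V = K·W·L/H = 1.446e-03 · 22.41 · 151.9 / 7.552e+09 = 6.518e-10 m³.
Mean wear depth h = V/A = 6.518e-10 / 2.131e-05 = 3.058e-05 m.

value=3.058e-05 m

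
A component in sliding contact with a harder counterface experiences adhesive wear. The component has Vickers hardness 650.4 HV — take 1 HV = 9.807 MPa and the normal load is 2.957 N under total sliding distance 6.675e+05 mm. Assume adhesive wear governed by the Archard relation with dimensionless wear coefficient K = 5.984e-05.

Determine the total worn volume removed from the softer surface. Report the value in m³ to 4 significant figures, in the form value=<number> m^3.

Every step keeps full float precision; intermediates are shown rounded. Rounded once at the end to four significant figures.
Convert: Distance L = 6.675e+05 mm = 667.5 m.
Convert: Hardness H = 650.4 HV × 9.807 MPa/HV = 6378 MPa = 6.378e+09 Pa.
In SI base units, W = 2.957 N, H = 6.378e+09 Pa, K = 5.984e-05.
Archard volume V = K·W·L/H = 5.984e-05 · 2.957 · 667.5 / 6.378e+09 = 1.852e-11 m³.

value=1.852e-11 m^3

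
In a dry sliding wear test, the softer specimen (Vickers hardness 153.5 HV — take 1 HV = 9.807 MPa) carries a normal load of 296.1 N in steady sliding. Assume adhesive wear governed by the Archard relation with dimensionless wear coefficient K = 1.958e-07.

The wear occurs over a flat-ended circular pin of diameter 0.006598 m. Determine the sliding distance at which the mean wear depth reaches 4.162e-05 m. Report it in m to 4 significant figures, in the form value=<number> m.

Intermediates appear rounded. All arithmetic keeps exact precision; one last rounding to four significant figures.
Convert: Hardness H = 153.5 HV × 9.807 MPa/HV = 1505 MPa = 1.505e+09 Pa.
Convert: Contact area A = π·d²/4 = π·(0.006598 m)²/4 = 3.419e-05 m².
Expressed in SI base units: W = 296.1 N, H = 1.505e+09 Pa, K = 1.958e-07.
At the depth limit, V_lim = h_lim·A = 4.162e-05 · 3.419e-05 = 1.423e-09 m³.
Sliding life L = V_lim·H/(K·W) = 1.423e-09 · 1.505e+09 / (1.958e-07 · 296.1) = 3.695e+04 m.

value=3.695e+04 m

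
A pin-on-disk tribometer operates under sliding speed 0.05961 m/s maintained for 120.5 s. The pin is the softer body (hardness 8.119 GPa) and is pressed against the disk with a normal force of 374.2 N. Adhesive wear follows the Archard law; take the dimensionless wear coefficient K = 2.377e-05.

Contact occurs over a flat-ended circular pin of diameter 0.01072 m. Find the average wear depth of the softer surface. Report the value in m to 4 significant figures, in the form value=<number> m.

Printed values are rounded, and all working math maintains full float precision — one last rounding to 4 significant figures.
Convert: Path length L = v·t = 0.05961 m/s × 120.5 s = 7.183 m.
Convert: Hardness H = 8.119 GPa = 8.119e+09 Pa.
Convert: Contact area A = π·d²/4 = π·(0.01072 m)²/4 = 9.026e-05 m².
Working in SI base units: W = 374.2 N, H = 8.119e+09 Pa, K = 2.377e-05.
Worn volume V = K·W·L/H = 2.377e-05 · 374.2 · 7.183 / 8.119e+09 = 7.869e-12 m³.
Mean wear depth h = V/A = 7.869e-12 / 9.026e-05 = 8.719e-08 m.

value=8.719e-08 m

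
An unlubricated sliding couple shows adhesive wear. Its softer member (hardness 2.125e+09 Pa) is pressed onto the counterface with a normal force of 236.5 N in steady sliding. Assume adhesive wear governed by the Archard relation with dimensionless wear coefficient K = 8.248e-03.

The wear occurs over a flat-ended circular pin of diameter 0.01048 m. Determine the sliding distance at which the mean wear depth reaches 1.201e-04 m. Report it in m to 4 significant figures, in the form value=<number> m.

value=11.29 m

The intermediates appear rounded — all arithmetic holds full precision; rounded once at the end to four significant figures.
Contact area A = π·d²/4 = π·(0.01048 m)²/4 = 8.626e-05 m².
In SI base units, W = 236.5 N, H = 2.125e+09 Pa, K = 8.248e-03.
Allowed volume V_lim = h_lim·A = 1.201e-04 · 8.626e-05 = 1.036e-08 m³.
Sliding life L = V_lim·H/(K·W) = 1.036e-08 · 2.125e+09 / (8.248e-03 · 236.5) = 11.29 m.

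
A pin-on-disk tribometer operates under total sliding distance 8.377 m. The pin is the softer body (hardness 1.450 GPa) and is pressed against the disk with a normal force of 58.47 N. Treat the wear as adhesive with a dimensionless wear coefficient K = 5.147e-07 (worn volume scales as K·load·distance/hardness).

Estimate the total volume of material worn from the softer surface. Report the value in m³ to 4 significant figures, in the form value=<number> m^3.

value=1.739e-13 m^3

The computation maintains full precision, and the intermediates are displayed rounded; a lone final rounding to four significant figures.
Hardness H = 1.450 GPa = 1.450e+09 Pa.
SI base units throughout: W = 58.47 N, H = 1.450e+09 Pa, K = 5.147e-07.
Apply Archard: V = K·W·L/H = 5.147e-07 · 58.47 · 8.377 / 1.450e+09 = 1.739e-13 m³.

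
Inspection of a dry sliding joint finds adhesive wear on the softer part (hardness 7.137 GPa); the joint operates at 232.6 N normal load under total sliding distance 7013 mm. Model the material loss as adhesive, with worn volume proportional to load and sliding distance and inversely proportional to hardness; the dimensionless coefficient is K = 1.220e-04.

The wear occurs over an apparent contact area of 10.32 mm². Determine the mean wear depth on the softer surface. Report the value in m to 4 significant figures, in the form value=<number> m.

The intermediates are displayed rounded, and all working math maintains exact precision. Rounded once at the end, at 4 significant figures.
Distance L = 7013 mm = 7.013 m.
Hardness H = 7.137 GPa = 7.137e+09 Pa.
Contact area A = 10.32 mm² = 1.032e-05 m².
Restated in SI base units: W = 232.6 N, H = 7.137e+09 Pa, K = 1.220e-04.
Volume removed: V = K·W·L/H = 1.220e-04 · 232.6 · 7.013 / 7.137e+09 = 2.788e-11 m³.
Depth h = V/A = 2.788e-11 / 1.032e-05 = 2.702e-06 m.

value=2.702e-06 m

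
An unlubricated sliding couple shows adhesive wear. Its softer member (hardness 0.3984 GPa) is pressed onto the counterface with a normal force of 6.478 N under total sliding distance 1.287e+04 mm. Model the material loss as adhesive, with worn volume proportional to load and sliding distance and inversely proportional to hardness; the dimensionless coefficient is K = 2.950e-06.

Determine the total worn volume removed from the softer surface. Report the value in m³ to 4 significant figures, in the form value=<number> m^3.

Each operation runs at full precision. Intermediate values are displayed rounded, and one final rounding: four significant digits.
Convert: Distance covered L = 1.287e+04 mm = 12.87 m.
Convert: Hardness H = 0.3984 GPa = 3.984e+08 Pa.
In SI base units, W = 6.478 N, H = 3.984e+08 Pa, K = 2.950e-06.
Volume removed: V = K·W·L/H = 2.950e-06 · 6.478 · 12.87 / 3.984e+08 = 6.173e-13 m³.

value=6.173e-13 m^3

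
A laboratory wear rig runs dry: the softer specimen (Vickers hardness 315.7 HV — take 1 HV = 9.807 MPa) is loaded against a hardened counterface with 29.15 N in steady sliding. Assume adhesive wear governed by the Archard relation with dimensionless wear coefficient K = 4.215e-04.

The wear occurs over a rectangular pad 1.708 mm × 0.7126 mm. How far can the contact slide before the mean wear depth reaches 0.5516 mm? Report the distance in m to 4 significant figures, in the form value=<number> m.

value=169.2 m

Displayed values are rounded, and the algebra carries exact precision. Rounded once at the end to 4 significant figures.
Hardness H = 315.7 HV × 9.807 MPa/HV = 3096 MPa = 3.096e+09 Pa.
Pad sides 1.708 mm × 0.7126 mm = 1.708e-03 m × 7.126e-04 m. Contact area A = 1.708e-03 m × 7.126e-04 m = 1.217e-06 m².
Depth limit h_lim = 0.5516 mm = 5.516e-04 m.
Collected in SI base units: W = 29.15 N, H = 3.096e+09 Pa, K = 4.215e-04.
Volume at the limit: V_lim = h_lim·A = 5.516e-04 · 1.217e-06 = 6.714e-10 m³.
Sliding life L = V_lim·H/(K·W) = 6.714e-10 · 3.096e+09 / (4.215e-04 · 29.15) = 169.2 m.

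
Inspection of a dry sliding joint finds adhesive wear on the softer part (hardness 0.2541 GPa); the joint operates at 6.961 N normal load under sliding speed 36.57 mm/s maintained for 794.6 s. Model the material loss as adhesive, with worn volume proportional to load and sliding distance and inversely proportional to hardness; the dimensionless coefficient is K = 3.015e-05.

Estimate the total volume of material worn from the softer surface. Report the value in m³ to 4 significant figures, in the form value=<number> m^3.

Displayed values are rounded, and all working math runs at exact precision — a lone final rounding: 4 significant figures.
Sliding speed v = 36.57 mm/s = 0.03657 m/s. Path length L = v·t = 0.03657 m/s × 794.6 s = 29.06 m.
Hardness H = 0.2541 GPa = 2.541e+08 Pa.
SI base units throughout: W = 6.961 N, H = 2.541e+08 Pa, K = 3.015e-05.
Wear volume V = K·W·L/H = 3.015e-05 · 6.961 · 29.06 / 2.541e+08 = 2.400e-11 m³.

value=2.400e-11 m^3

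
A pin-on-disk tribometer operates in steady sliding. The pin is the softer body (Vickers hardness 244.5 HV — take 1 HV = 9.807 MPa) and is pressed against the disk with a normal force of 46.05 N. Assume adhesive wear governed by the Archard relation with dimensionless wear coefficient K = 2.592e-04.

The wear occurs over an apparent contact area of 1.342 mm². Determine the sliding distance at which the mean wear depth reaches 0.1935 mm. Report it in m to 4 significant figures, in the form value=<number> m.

Intermediate values appear rounded — the algebra runs at full precision. Rounded once at the end, at four significant figures.
Convert: Hardness H = 244.5 HV × 9.807 MPa/HV = 2398 MPa = 2.398e+09 Pa.
Convert: Contact area A = 1.342 mm² = 1.342e-06 m².
Convert: Depth limit h_lim = 0.1935 mm = 1.935e-04 m.
In SI base units: W = 46.05 N, H = 2.398e+09 Pa, K = 2.592e-04.
Limit volume V_lim = h_lim·A = 1.935e-04 · 1.342e-06 = 2.597e-10 m³.
So the life L = V_lim·H/(K·W) = 2.597e-10 · 2.398e+09 / (2.592e-04 · 46.05) = 52.17 m.

value=52.17 m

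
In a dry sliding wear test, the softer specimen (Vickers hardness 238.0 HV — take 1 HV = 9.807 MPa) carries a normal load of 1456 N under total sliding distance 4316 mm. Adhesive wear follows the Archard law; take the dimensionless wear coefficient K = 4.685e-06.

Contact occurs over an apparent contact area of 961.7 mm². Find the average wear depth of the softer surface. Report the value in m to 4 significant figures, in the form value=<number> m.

The intermediates are displayed rounded. Each operation keeps full float precision, and a single final rounding: 4 significant figures.
Convert: Total distance L = 4316 mm = 4.316 m.
Convert: Hardness H = 238.0 HV × 9.807 MPa/HV = 2334 MPa = 2.334e+09 Pa.
Convert: Contact area A = 961.7 mm² = 9.617e-04 m².
As SI base values: W = 1456 N, H = 2.334e+09 Pa, K = 4.685e-06.
Worn volume V = K·W·L/H = 4.685e-06 · 1456 · 4.316 / 2.334e+09 = 1.261e-11 m³.
Mean depth h = V/A = 1.261e-11 / 9.617e-04 = 1.312e-08 m.

value=1.312e-08 m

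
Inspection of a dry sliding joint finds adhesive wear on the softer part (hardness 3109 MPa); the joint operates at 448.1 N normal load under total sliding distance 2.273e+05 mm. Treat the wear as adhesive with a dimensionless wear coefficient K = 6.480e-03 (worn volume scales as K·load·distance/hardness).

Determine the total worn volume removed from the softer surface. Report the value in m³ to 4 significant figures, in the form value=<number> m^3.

The algebra carries exact precision. Intermediates are shown rounded, and rounded once at the end, at 4 significant digits.
Sliding distance L = 2.273e+05 mm = 227.3 m.
Hardness H = 3109 MPa = 3.109e+09 Pa.
As SI base values: W = 448.1 N, H = 3.109e+09 Pa, K = 6.480e-03.
Worn volume V = K·W·L/H = 6.480e-03 · 448.1 · 227.3 / 3.109e+09 = 2.123e-07 m³.

value=2.123e-07 m^3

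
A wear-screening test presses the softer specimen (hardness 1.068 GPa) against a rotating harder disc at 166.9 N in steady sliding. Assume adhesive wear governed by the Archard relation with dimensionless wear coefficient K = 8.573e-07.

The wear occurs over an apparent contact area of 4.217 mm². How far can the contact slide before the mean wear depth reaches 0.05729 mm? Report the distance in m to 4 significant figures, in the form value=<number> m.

value=1803 m

All working math keeps full precision — the intermediates are shown rounded. Rounded once at the end, at four significant digits.
Convert: Hardness H = 1.068 GPa = 1.068e+09 Pa.
Convert: Contact area A = 4.217 mm² = 4.217e-06 m².
Convert: Depth limit h_lim = 0.05729 mm = 5.729e-05 m.
Working in SI base units: W = 166.9 N, H = 1.068e+09 Pa, K = 8.573e-07.
Permissible volume V_lim = h_lim·A = 5.729e-05 · 4.217e-06 = 2.416e-10 m³.
Inverting, life L = V_lim·H/(K·W) = 2.416e-10 · 1.068e+09 / (8.573e-07 · 166.9) = 1803 m.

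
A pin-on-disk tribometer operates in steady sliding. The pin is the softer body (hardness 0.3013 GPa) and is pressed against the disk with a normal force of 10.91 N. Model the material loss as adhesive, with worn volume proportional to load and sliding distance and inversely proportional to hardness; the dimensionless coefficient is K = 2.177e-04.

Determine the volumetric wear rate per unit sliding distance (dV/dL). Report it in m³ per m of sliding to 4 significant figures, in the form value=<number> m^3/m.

All working math keeps full float precision, and intermediate values appear rounded, and one last rounding to four significant figures.
Convert: Hardness H = 0.3013 GPa = 3.013e+08 Pa.
Restated in SI base units: W = 10.91 N, H = 3.013e+08 Pa, K = 2.177e-04.
The wear rate dV/dL = K·W/H, per unit distance: 2.177e-04 · 10.91 / 3.013e+08 = 7.883e-12 m³/m.

value=7.883e-12 m^3/m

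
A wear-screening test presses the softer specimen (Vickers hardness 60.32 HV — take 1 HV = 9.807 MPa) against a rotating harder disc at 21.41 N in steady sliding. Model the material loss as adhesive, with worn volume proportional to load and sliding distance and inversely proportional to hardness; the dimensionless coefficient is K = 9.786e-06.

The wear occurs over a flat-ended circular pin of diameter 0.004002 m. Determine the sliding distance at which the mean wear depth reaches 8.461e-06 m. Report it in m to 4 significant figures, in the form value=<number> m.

value=300.5 m

The intermediates are displayed rounded — each operation runs at exact precision; one last rounding, at 4 significant digits.
Convert: Hardness H = 60.32 HV × 9.807 MPa/HV = 591.6 MPa = 5.916e+08 Pa.
Convert: Contact area A = π·d²/4 = π·(0.004002 m)²/4 = 1.258e-05 m².
SI base units throughout: W = 21.41 N, H = 5.916e+08 Pa, K = 9.786e-06.
Volume at the limit: V_lim = h_lim·A = 8.461e-06 · 1.258e-05 = 1.064e-10 m³.
Sliding life L = V_lim·H/(K·W) = 1.064e-10 · 5.916e+08 / (9.786e-06 · 21.41) = 300.5 m.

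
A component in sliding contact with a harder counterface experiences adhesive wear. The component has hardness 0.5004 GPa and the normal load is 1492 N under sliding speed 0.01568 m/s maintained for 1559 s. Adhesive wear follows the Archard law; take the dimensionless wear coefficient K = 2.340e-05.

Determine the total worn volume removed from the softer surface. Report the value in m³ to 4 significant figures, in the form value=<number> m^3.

value=1.706e-09 m^3

The algebra keeps exact precision — intermediate values appear rounded. Rounded once at the end to 4 significant digits.
Total distance L = v·t = 0.01568 m/s × 1559 s = 24.45 m.
Hardness H = 0.5004 GPa = 5.004e+08 Pa.
SI base units throughout: W = 1492 N, H = 5.004e+08 Pa, K = 2.340e-05.
Archard volume V = K·W·L/H = 2.340e-05 · 1492 · 24.45 / 5.004e+08 = 1.706e-09 m³.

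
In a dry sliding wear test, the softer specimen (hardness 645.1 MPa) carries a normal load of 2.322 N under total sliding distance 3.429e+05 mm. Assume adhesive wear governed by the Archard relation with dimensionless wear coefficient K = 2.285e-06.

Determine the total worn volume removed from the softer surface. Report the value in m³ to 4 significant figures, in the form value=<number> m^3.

value=2.820e-12 m^3

Each operation keeps full float precision. The intermediates are printed rounded. Rounded once at the end, at 4 significant figures.
Total distance L = 3.429e+05 mm = 342.9 m.
Hardness H = 645.1 MPa = 6.451e+08 Pa.
Restated in SI base units: W = 2.322 N, H = 6.451e+08 Pa, K = 2.285e-06.
Worn volume V = K·W·L/H = 2.285e-06 · 2.322 · 342.9 / 6.451e+08 = 2.820e-12 m³.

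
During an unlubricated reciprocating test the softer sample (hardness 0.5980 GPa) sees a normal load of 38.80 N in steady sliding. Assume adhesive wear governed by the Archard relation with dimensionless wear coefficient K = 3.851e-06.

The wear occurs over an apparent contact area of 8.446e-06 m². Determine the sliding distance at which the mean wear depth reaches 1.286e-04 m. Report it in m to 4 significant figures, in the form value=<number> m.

All working math maintains full precision. Intermediate values are shown rounded, and rounded once at the end to 4 significant digits.
Hardness H = 0.5980 GPa = 5.980e+08 Pa.
Restated in SI base units: W = 38.80 N, H = 5.980e+08 Pa, K = 3.851e-06.
Allowed volume V_lim = h_lim·A = 1.286e-04 · 8.446e-06 = 1.086e-09 m³.
Inverting, life L = V_lim·H/(K·W) = 1.086e-09 · 5.980e+08 / (3.851e-06 · 38.80) = 4347 m.

value=4347 m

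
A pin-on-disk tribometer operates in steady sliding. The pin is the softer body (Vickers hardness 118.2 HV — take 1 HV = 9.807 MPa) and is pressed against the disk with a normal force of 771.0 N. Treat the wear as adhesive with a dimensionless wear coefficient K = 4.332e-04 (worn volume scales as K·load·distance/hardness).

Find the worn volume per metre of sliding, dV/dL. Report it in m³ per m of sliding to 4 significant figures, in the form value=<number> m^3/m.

The intermediates are shown rounded. Every step holds exact precision — rounded just once: 4 significant figures.
Convert: Hardness H = 118.2 HV × 9.807 MPa/HV = 1159 MPa = 1.159e+09 Pa.
As SI base values: W = 771.0 N, H = 1.159e+09 Pa, K = 4.332e-04.
Sliding wear rate dV/dL = K·W/H (independent of L): 4.332e-04 · 771.0 / 1.159e+09 = 2.881e-10 m³/m.

value=2.881e-10 m^3/m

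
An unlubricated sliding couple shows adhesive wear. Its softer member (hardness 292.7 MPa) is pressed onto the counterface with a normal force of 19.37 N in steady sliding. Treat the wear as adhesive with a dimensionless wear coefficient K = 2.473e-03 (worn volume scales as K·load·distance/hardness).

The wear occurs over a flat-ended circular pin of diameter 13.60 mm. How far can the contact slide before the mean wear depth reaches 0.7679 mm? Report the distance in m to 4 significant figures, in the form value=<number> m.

value=681.6 m

Intermediates appear rounded. Each operation keeps full precision — rounded once at the end: 4 significant figures.
Hardness H = 292.7 MPa = 2.927e+08 Pa.
Pin diameter d = 13.60 mm = 0.01360 m. Contact area A = π·d²/4 = π·(0.01360 m)²/4 = 1.453e-04 m².
Depth limit h_lim = 0.7679 mm = 7.679e-04 m.
Working in SI base units: W = 19.37 N, H = 2.927e+08 Pa, K = 2.473e-03.
At the depth limit, V_lim = h_lim·A = 7.679e-04 · 1.453e-04 = 1.116e-07 m³.
So the life L = V_lim·H/(K·W) = 1.116e-07 · 2.927e+08 / (2.473e-03 · 19.37) = 681.6 m.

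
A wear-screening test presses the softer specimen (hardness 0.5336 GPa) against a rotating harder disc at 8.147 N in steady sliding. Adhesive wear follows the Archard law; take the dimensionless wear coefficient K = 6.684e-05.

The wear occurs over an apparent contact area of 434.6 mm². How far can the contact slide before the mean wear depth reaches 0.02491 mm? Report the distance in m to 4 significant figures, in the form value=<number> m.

value=1.061e+04 m

The computation keeps exact precision. Intermediates are shown rounded; one final rounding to four significant figures.
Hardness H = 0.5336 GPa = 5.336e+08 Pa.
Contact area A = 434.6 mm² = 4.346e-04 m².
Depth limit h_lim = 0.02491 mm = 2.491e-05 m.
Expressed in SI base units: W = 8.147 N, H = 5.336e+08 Pa, K = 6.684e-05.
Volume at the limit: V_lim = h_lim·A = 2.491e-05 · 4.346e-04 = 1.083e-08 m³.
Inverting, life L = V_lim·H/(K·W) = 1.083e-08 · 5.336e+08 / (6.684e-05 · 8.147) = 1.061e+04 m.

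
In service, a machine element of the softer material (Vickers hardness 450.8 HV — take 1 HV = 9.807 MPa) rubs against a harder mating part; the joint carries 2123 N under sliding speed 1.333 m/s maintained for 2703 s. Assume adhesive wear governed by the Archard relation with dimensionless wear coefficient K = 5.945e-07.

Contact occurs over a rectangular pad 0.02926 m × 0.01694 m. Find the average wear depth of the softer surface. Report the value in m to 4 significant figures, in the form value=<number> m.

The computation holds exact precision — intermediates are displayed rounded — a single final rounding to four significant figures.
Convert: The distance L = v·t = 1.333 m/s × 2703 s = 3603 m.
Convert: Hardness H = 450.8 HV × 9.807 MPa/HV = 4421 MPa = 4.421e+09 Pa.
Convert: Contact area A = 0.02926 m × 0.01694 m = 4.957e-04 m².
Working in SI base units: W = 2123 N, H = 4.421e+09 Pa, K = 5.945e-07.
Worn volume V = K·W·L/H = 5.945e-07 · 2123 · 3603 / 4.421e+09 = 1.029e-09 m³.
Average depth h = V/A = 1.029e-09 / 4.957e-04 = 2.075e-06 m.

value=2.075e-06 m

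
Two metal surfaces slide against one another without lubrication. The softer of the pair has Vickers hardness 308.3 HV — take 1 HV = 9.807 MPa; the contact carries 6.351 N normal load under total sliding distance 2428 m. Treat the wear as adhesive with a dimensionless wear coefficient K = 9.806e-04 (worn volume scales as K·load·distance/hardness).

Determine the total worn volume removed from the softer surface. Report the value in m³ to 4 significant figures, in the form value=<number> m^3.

value=5.001e-09 m^3

Every step carries full precision — intermediates are printed rounded. Rounded just once to 4 significant digits.
Convert: Hardness H = 308.3 HV × 9.807 MPa/HV = 3023 MPa = 3.023e+09 Pa.
In SI base units, W = 6.351 N, H = 3.023e+09 Pa, K = 9.806e-04.
Archard relation: V = K·W·L/H = 9.806e-04 · 6.351 · 2428 / 3.023e+09 = 5.001e-09 m³.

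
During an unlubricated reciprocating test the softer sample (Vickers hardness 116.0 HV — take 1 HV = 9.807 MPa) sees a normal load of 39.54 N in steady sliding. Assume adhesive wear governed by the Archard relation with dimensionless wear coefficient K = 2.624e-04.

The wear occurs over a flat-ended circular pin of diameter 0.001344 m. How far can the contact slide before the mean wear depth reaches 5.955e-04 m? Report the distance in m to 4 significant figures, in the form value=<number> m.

The algebra runs at exact precision — intermediate values are displayed rounded; one last rounding: 4 significant figures.
Convert: Hardness H = 116.0 HV × 9.807 MPa/HV = 1138 MPa = 1.138e+09 Pa.
Convert: Contact area A = π·d²/4 = π·(0.001344 m)²/4 = 1.419e-06 m².
In SI base units: W = 39.54 N, H = 1.138e+09 Pa, K = 2.624e-04.
Limit volume V_lim = h_lim·A = 5.955e-04 · 1.419e-06 = 8.448e-10 m³.
Thus life L = V_lim·H/(K·W) = 8.448e-10 · 1.138e+09 / (2.624e-04 · 39.54) = 92.63 m.

value=92.63 m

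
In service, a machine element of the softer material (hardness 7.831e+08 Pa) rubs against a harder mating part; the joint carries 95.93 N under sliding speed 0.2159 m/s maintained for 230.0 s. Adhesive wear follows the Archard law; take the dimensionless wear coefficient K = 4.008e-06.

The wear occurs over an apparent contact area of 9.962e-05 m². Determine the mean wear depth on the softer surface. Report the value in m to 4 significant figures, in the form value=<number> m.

value=2.447e-07 m

Intermediates appear rounded, and each operation maintains full float precision. Rounded once at the end to four significant figures.
Convert: Path length L = v·t = 0.2159 m/s × 230.0 s = 49.66 m.
SI base units throughout: W = 95.93 N, H = 7.831e+08 Pa, K = 4.008e-06.
By Archard's law, V = K·W·L/H = 4.008e-06 · 95.93 · 49.66 / 7.831e+08 = 2.438e-11 m³.
Mean wear depth h = V/A = 2.438e-11 / 9.962e-05 = 2.447e-07 m.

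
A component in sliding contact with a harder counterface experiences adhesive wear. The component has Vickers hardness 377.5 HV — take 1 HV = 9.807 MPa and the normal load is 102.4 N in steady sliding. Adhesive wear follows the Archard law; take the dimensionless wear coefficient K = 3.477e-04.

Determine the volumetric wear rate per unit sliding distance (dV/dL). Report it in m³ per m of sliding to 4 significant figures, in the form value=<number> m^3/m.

All working math holds exact precision. Intermediates appear rounded — one final rounding to 4 significant digits.
Convert: Hardness H = 377.5 HV × 9.807 MPa/HV = 3702 MPa = 3.702e+09 Pa.
SI base units throughout: W = 102.4 N, H = 3.702e+09 Pa, K = 3.477e-04.
Rate of wear dV/dL = K·W/H, per unit distance: 3.477e-04 · 102.4 / 3.702e+09 = 9.617e-12 m³/m.

value=9.617e-12 m^3/m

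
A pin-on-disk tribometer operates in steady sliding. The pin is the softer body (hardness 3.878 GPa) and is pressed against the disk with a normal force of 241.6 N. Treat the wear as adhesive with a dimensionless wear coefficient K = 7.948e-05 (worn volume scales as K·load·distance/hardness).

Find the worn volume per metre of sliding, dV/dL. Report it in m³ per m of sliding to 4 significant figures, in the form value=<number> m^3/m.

Each operation carries full precision. Intermediates appear rounded, and rounded once at the end to four significant figures.
Hardness H = 3.878 GPa = 3.878e+09 Pa.
In SI base units: W = 241.6 N, H = 3.878e+09 Pa, K = 7.948e-05.
Sliding wear rate dV/dL = K·W/H (independent of L): 7.948e-05 · 241.6 / 3.878e+09 = 4.952e-12 m³/m.

value=4.952e-12 m^3/m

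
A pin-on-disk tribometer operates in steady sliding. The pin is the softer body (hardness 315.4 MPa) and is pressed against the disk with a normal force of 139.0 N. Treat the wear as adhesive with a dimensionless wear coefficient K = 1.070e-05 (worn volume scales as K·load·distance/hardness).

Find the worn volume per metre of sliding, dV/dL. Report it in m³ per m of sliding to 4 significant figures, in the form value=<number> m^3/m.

The intermediates appear rounded — all arithmetic maintains full precision; rounded just once to 4 significant digits.
Hardness H = 315.4 MPa = 3.154e+08 Pa.
Collected in SI base units: W = 139.0 N, H = 3.154e+08 Pa, K = 1.070e-05.
Volumetric rate dV/dL = K·W/H (no L dependence): 1.070e-05 · 139.0 / 3.154e+08 = 4.716e-12 m³/m.

value=4.716e-12 m^3/m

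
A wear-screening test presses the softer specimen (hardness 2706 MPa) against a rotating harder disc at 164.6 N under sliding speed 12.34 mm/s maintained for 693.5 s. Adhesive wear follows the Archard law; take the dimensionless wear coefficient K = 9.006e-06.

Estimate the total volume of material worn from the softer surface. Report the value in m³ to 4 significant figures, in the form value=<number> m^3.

All working math runs at exact precision — the intermediates are displayed rounded, and one last rounding: 4 significant digits.
Convert: Sliding speed v = 12.34 mm/s = 0.01234 m/s. Total distance L = v·t = 0.01234 m/s × 693.5 s = 8.558 m.
Convert: Hardness H = 2706 MPa = 2.706e+09 Pa.
In SI base units, W = 164.6 N, H = 2.706e+09 Pa, K = 9.006e-06.
Volume removed: V = K·W·L/H = 9.006e-06 · 164.6 · 8.558 / 2.706e+09 = 4.688e-12 m³.

value=4.688e-12 m^3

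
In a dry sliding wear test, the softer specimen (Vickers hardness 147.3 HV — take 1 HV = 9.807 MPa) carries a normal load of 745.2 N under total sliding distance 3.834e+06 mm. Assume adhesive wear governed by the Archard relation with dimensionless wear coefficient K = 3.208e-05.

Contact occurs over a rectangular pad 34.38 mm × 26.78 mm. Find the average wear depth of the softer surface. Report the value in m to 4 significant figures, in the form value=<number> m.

The intermediates are shown rounded. All working math carries full precision; one final rounding: 4 significant digits.
Convert: Distance L = 3.834e+06 mm = 3834 m.
Convert: Hardness H = 147.3 HV × 9.807 MPa/HV = 1445 MPa = 1.445e+09 Pa.
Convert: Pad sides 34.38 mm × 26.78 mm = 0.03438 m × 0.02678 m. Contact area A = 0.03438 m × 0.02678 m = 9.207e-04 m².
Restated in SI base units: W = 745.2 N, H = 1.445e+09 Pa, K = 3.208e-05.
Archard relation: V = K·W·L/H = 3.208e-05 · 745.2 · 3834 / 1.445e+09 = 6.345e-08 m³.
Mean depth h = V/A = 6.345e-08 / 9.207e-04 = 6.891e-05 m.

value=6.891e-05 m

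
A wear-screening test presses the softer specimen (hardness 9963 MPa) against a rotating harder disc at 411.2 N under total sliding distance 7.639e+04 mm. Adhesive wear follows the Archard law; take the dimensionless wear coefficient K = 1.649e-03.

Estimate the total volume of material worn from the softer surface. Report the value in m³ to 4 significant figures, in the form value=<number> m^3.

value=5.199e-09 m^3

The algebra maintains exact precision, and intermediates are displayed rounded, and a lone final rounding to 4 significant digits.
Path length L = 7.639e+04 mm = 76.39 m.
Hardness H = 9963 MPa = 9.963e+09 Pa.
As SI base values: W = 411.2 N, H = 9.963e+09 Pa, K = 1.649e-03.
Apply Archard: V = K·W·L/H = 1.649e-03 · 411.2 · 76.39 / 9.963e+09 = 5.199e-09 m³.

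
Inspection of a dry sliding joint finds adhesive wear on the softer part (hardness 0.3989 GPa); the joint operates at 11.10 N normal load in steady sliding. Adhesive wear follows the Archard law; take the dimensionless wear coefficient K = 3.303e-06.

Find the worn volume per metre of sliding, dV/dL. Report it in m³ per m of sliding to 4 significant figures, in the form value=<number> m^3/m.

All working math runs at full precision — the intermediates appear rounded — a lone final rounding, at 4 significant digits.
Convert: Hardness H = 0.3989 GPa = 3.989e+08 Pa.
As SI base values: W = 11.10 N, H = 3.989e+08 Pa, K = 3.303e-06.
Volumetric rate dV/dL = K·W/H, per unit distance: 3.303e-06 · 11.10 / 3.989e+08 = 9.191e-14 m³/m.

value=9.191e-14 m^3/m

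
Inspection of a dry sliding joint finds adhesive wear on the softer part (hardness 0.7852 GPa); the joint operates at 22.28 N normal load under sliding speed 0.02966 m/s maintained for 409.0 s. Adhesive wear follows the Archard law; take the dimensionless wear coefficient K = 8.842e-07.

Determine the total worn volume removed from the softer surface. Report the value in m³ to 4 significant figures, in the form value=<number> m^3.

value=3.044e-13 m^3

All working math keeps full precision — printed values are rounded. Rounded once at the end to 4 significant digits.
Convert: Distance L = v·t = 0.02966 m/s × 409.0 s = 12.13 m.
Convert: Hardness H = 0.7852 GPa = 7.852e+08 Pa.
As SI base values: W = 22.28 N, H = 7.852e+08 Pa, K = 8.842e-07.
Apply Archard: V = K·W·L/H = 8.842e-07 · 22.28 · 12.13 / 7.852e+08 = 3.044e-13 m³.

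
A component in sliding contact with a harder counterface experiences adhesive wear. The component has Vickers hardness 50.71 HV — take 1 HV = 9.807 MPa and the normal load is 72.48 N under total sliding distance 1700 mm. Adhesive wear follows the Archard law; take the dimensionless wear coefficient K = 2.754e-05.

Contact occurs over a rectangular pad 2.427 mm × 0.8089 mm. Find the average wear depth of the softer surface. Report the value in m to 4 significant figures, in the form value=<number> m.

Intermediate values are printed rounded — all working math holds full precision — one final rounding, at four significant figures.
Convert: Total distance L = 1700 mm = 1.700 m.
Convert: Hardness H = 50.71 HV × 9.807 MPa/HV = 497.3 MPa = 4.973e+08 Pa.
Convert: Pad sides 2.427 mm × 0.8089 mm = 2.427e-03 m × 8.089e-04 m. Contact area A = 2.427e-03 m × 8.089e-04 m = 1.963e-06 m².
Expressed in SI base units: W = 72.48 N, H = 4.973e+08 Pa, K = 2.754e-05.
Worn volume V = K·W·L/H = 2.754e-05 · 72.48 · 1.700 / 4.973e+08 = 6.823e-12 m³.
Mean depth h = V/A = 6.823e-12 / 1.963e-06 = 3.476e-06 m.

value=3.476e-06 m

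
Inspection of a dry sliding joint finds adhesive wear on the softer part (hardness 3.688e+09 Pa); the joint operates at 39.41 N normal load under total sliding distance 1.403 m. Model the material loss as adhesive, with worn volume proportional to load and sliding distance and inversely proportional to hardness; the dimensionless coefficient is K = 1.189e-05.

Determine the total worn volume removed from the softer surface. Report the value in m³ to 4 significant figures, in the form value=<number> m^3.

value=1.783e-13 m^3

The intermediates appear rounded. All working math maintains exact precision, and a single final rounding, at four significant digits.
Expressed in SI base units: W = 39.41 N, H = 3.688e+09 Pa, K = 1.189e-05.
Volume removed: V = K·W·L/H = 1.189e-05 · 39.41 · 1.403 / 3.688e+09 = 1.783e-13 m³.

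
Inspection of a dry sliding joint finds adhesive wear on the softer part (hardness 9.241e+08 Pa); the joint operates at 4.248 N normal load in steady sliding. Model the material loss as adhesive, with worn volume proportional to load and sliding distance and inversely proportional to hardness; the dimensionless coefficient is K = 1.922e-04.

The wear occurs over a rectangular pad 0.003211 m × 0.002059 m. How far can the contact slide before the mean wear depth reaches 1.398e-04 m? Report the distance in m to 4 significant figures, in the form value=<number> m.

Intermediate values are printed rounded; the computation holds full precision, and a single final rounding, at four significant figures.
Convert: Contact area A = 0.003211 m × 0.002059 m = 6.611e-06 m².
Working in SI base units: W = 4.248 N, H = 9.241e+08 Pa, K = 1.922e-04.
Wearable volume V_lim = h_lim·A = 1.398e-04 · 6.611e-06 = 9.243e-10 m³.
Thus life L = V_lim·H/(K·W) = 9.243e-10 · 9.241e+08 / (1.922e-04 · 4.248) = 1046 m.

value=1046 m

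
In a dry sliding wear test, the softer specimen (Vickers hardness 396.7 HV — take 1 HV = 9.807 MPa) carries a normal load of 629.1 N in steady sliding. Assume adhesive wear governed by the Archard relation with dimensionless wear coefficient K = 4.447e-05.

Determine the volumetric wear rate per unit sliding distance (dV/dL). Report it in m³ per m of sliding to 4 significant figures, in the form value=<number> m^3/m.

value=7.191e-12 m^3/m

Each operation holds exact precision — the intermediates appear rounded — one last rounding, at 4 significant digits.
Hardness H = 396.7 HV × 9.807 MPa/HV = 3890 MPa = 3.890e+09 Pa.
Expressed in SI base units: W = 629.1 N, H = 3.890e+09 Pa, K = 4.447e-05.
The wear rate dV/dL = K·W/H (no L dependence): 4.447e-05 · 629.1 / 3.890e+09 = 7.191e-12 m³/m.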